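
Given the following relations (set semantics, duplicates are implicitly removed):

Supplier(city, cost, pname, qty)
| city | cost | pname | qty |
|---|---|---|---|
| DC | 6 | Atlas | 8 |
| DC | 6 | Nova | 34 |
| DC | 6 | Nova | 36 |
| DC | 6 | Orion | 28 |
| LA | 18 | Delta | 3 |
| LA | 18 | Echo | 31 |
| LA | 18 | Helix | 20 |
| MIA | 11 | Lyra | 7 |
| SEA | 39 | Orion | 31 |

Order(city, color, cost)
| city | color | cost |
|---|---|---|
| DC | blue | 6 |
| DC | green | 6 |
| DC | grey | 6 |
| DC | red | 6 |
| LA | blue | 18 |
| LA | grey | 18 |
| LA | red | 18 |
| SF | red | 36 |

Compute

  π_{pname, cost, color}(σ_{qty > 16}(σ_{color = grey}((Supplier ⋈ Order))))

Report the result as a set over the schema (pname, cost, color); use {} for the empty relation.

{(Echo, 18, grey), (Helix, 18, grey), (Nova, 6, grey), (Orion, 6, grey)}

Joining Supplier and Order on city, cost yields {(DC, 6, Atlas, 8, blue), (DC, 6, Atlas, 8, green), (DC, 6, Atlas, 8, grey), (DC, 6, Atlas, 8, red), (DC, 6, Nova, 34, blue), (DC, 6, Nova, 34, green), (DC, 6, Nova, 34, grey), (DC, 6, Nova, 34, red), (DC, 6, Nova, 36, blue), (DC, 6, Nova, 36, green), (DC, 6, Nova, 36, grey), (DC, 6, Nova, 36, red), (DC, 6, Orion, 28, blue), (DC, 6, Orion, 28, green), (DC, 6, Orion, 28, grey), (DC, 6, Orion, 28, red), (LA, 18, Delta, 3, blue), (LA, 18, Delta, 3, grey), (LA, 18, Delta, 3, red), (LA, 18, Echo, 31, blue), (LA, 18, Echo, 31, grey), (LA, 18, Echo, 31, red), (LA, 18, Helix, 20, blue), (LA, 18, Helix, 20, grey), (LA, 18, Helix, 20, red)}.
Filtering on color = grey leaves {(DC, 6, Atlas, 8, grey), (DC, 6, Nova, 34, grey), (DC, 6, Nova, 36, grey), (DC, 6, Orion, 28, grey), (LA, 18, Delta, 3, grey), (LA, 18, Echo, 31, grey), (LA, 18, Helix, 20, grey)}.
Filtering on qty > 16 leaves {(DC, 6, Nova, 34, grey), (DC, 6, Nova, 36, grey), (DC, 6, Orion, 28, grey), (LA, 18, Echo, 31, grey), (LA, 18, Helix, 20, grey)}.
π[pname, cost, color]: project onto (pname, cost, color) (1 duplicate(s) eliminated) → {(Echo, 18, grey), (Helix, 18, grey), (Nova, 6, grey), (Orion, 6, grey)}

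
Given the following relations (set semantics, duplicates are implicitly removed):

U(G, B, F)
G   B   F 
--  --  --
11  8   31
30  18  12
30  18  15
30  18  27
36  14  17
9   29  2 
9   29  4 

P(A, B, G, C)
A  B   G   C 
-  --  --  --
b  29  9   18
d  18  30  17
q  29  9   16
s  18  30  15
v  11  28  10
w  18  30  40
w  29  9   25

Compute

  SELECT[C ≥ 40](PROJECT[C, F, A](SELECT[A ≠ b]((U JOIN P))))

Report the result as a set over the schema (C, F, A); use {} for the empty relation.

{(40, 12, w), (40, 15, w), (40, 27, w)}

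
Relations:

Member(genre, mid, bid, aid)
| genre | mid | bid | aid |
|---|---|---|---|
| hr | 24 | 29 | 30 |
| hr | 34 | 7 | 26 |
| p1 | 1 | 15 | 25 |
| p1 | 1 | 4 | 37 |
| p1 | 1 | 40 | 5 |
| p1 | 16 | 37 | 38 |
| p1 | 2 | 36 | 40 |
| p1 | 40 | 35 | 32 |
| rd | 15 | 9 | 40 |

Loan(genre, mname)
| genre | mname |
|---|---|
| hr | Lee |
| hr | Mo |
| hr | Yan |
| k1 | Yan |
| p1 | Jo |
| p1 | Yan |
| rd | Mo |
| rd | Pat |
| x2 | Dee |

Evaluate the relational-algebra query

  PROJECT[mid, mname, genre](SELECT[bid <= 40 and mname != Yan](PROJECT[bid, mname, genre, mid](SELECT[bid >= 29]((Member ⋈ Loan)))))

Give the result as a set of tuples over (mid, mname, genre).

{(1, Jo, p1), (16, Jo, p1), (2, Jo, p1), (24, Lee, hr), (24, Mo, hr), (40, Jo, p1)}

Member ⋈ Loan (natural join on genre): {(hr, 24, 29, 30, Lee), (hr, 24, 29, 30, Mo), (hr, 24, 29, 30, Yan), (hr, 34, 7, 26, Lee), (hr, 34, 7, 26, Mo), (hr, 34, 7, 26, Yan), (p1, 1, 15, 25, Jo), (p1, 1, 15, 25, Yan), (p1, 1, 4, 37, Jo), (p1, 1, 4, 37, Yan), (p1, 1, 40, 5, Jo), (p1, 1, 40, 5, Yan), (p1, 16, 37, 38, Jo), (p1, 16, 37, 38, Yan), (p1, 2, 36, 40, Jo), (p1, 2, 36, 40, Yan), (p1, 40, 35, 32, Jo), (p1, 40, 35, 32, Yan), (rd, 15, 9, 40, Mo), (rd, 15, 9, 40, Pat)}
Apply σ_{bid >= 29}; surviving tuples: {(hr, 24, 29, 30, Lee), (hr, 24, 29, 30, Mo), (hr, 24, 29, 30, Yan), (p1, 1, 40, 5, Jo), (p1, 1, 40, 5, Yan), (p1, 16, 37, 38, Jo), (p1, 16, 37, 38, Yan), (p1, 2, 36, 40, Jo), (p1, 2, 36, 40, Yan), (p1, 40, 35, 32, Jo), (p1, 40, 35, 32, Yan)}
π[bid, mname, genre, mid]: project onto (bid, mname, genre, mid) → {(29, Lee, hr, 24), (29, Mo, hr, 24), (29, Yan, hr, 24), (35, Jo, p1, 40), (35, Yan, p1, 40), (36, Jo, p1, 2), (36, Yan, p1, 2), (37, Jo, p1, 16), (37, Yan, p1, 16), (40, Jo, p1, 1), (40, Yan, p1, 1)}
Apply σ_{bid <= 40 and mname != Yan}; surviving tuples: {(29, Lee, hr, 24), (29, Mo, hr, 24), (35, Jo, p1, 40), (36, Jo, p1, 2), (37, Jo, p1, 16), (40, Jo, p1, 1)}
π[mid, mname, genre]: project onto (mid, mname, genre) → {(1, Jo, p1), (16, Jo, p1), (2, Jo, p1), (24, Lee, hr), (24, Mo, hr), (40, Jo, p1)}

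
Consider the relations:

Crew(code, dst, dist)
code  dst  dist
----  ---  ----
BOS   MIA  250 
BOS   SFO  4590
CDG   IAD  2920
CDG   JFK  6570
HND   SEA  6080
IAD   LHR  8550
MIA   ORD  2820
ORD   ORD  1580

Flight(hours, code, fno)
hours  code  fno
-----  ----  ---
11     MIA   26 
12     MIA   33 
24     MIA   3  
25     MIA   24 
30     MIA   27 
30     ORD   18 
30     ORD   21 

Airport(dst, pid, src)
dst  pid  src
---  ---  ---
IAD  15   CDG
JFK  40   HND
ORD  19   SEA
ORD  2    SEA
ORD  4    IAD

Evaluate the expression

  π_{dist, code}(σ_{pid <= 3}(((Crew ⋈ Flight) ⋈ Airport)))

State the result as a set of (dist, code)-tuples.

Crew ⋈ Flight (natural join on code): {(MIA, ORD, 2820, 11, 26), (MIA, ORD, 2820, 12, 33), (MIA, ORD, 2820, 24, 3), (MIA, ORD, 2820, 25, 24), (MIA, ORD, 2820, 30, 27), (ORD, ORD, 1580, 30, 18), (ORD, ORD, 1580, 30, 21)}
(Crew ⋈ Flight) ⋈ Airport (natural join on dst): {(MIA, ORD, 2820, 11, 26, 19, SEA), (MIA, ORD, 2820, 11, 26, 2, SEA), (MIA, ORD, 2820, 11, 26, 4, IAD), (MIA, ORD, 2820, 12, 33, 19, SEA), (MIA, ORD, 2820, 12, 33, 2, SEA), (MIA, ORD, 2820, 12, 33, 4, IAD), (MIA, ORD, 2820, 24, 3, 19, SEA), (MIA, ORD, 2820, 24, 3, 2, SEA), (MIA, ORD, 2820, 24, 3, 4, IAD), (MIA, ORD, 2820, 25, 24, 19, SEA), (MIA, ORD, 2820, 25, 24, 2, SEA), (MIA, ORD, 2820, 25, 24, 4, IAD), (MIA, ORD, 2820, 30, 27, 19, SEA), (MIA, ORD, 2820, 30, 27, 2, SEA), (MIA, ORD, 2820, 30, 27, 4, IAD), (ORD, ORD, 1580, 30, 18, 19, SEA), (ORD, ORD, 1580, 30, 18, 2, SEA), (ORD, ORD, 1580, 30, 18, 4, IAD), (ORD, ORD, 1580, 30, 21, 19, SEA), (ORD, ORD, 1580, 30, 21, 2, SEA), (ORD, ORD, 1580, 30, 21, 4, IAD)}
Selection pid <= 3: {(MIA, ORD, 2820, 11, 26, 2, SEA), (MIA, ORD, 2820, 12, 33, 2, SEA), (MIA, ORD, 2820, 24, 3, 2, SEA), (MIA, ORD, 2820, 25, 24, 2, SEA), (MIA, ORD, 2820, 30, 27, 2, SEA), (ORD, ORD, 1580, 30, 18, 2, SEA), (ORD, ORD, 1580, 30, 21, 2, SEA)}
Projecting to dist, code (5 duplicate(s) eliminated): {(1580, ORD), (2820, MIA)}

{(1580, ORD), (2820, MIA)}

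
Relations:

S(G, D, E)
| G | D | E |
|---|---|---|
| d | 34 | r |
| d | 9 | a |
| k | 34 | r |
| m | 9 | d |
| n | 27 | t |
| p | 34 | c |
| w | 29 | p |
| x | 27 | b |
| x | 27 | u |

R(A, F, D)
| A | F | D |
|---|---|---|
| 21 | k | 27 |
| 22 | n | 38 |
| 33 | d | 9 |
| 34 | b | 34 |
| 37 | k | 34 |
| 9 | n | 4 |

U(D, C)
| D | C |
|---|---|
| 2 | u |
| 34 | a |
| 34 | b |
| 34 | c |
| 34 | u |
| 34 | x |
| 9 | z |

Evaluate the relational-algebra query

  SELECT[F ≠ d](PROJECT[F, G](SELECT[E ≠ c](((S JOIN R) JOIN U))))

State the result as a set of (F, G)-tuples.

{(b, d), (b, k), (k, d), (k, k)}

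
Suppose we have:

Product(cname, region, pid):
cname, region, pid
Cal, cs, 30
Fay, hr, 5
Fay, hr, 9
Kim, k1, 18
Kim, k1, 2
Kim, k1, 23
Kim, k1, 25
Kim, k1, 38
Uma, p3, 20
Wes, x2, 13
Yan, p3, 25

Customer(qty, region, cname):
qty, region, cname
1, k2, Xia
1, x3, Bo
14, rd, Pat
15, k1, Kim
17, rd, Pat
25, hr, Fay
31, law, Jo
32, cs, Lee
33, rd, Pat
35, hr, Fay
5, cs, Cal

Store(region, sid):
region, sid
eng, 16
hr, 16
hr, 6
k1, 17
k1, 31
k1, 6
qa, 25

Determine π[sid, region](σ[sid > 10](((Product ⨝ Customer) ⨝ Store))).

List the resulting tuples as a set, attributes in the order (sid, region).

Product ⋈ Customer (natural join on cname, region): {(Cal, cs, 30, 5), (Fay, hr, 5, 25), (Fay, hr, 5, 35), (Fay, hr, 9, 25), (Fay, hr, 9, 35), (Kim, k1, 18, 15), (Kim, k1, 2, 15), (Kim, k1, 23, 15), (Kim, k1, 25, 15), (Kim, k1, 38, 15)}
(Product ⨝ Customer) ⋈ Store (natural join on region): {(Fay, hr, 5, 25, 16), (Fay, hr, 5, 25, 6), (Fay, hr, 5, 35, 16), (Fay, hr, 5, 35, 6), (Fay, hr, 9, 25, 16), (Fay, hr, 9, 25, 6), (Fay, hr, 9, 35, 16), (Fay, hr, 9, 35, 6), (Kim, k1, 18, 15, 17), (Kim, k1, 18, 15, 31), (Kim, k1, 18, 15, 6), (Kim, k1, 2, 15, 17), (Kim, k1, 2, 15, 31), (Kim, k1, 2, 15, 6), (Kim, k1, 23, 15, 17), (Kim, k1, 23, 15, 31), (Kim, k1, 23, 15, 6), (Kim, k1, 25, 15, 17), (Kim, k1, 25, 15, 31), (Kim, k1, 25, 15, 6), (Kim, k1, 38, 15, 17), (Kim, k1, 38, 15, 31), (Kim, k1, 38, 15, 6)}
Selection sid > 10: {(Fay, hr, 5, 25, 16), (Fay, hr, 5, 35, 16), (Fay, hr, 9, 25, 16), (Fay, hr, 9, 35, 16), (Kim, k1, 18, 15, 17), (Kim, k1, 18, 15, 31), (Kim, k1, 2, 15, 17), (Kim, k1, 2, 15, 31), (Kim, k1, 23, 15, 17), (Kim, k1, 23, 15, 31), (Kim, k1, 25, 15, 17), (Kim, k1, 25, 15, 31), (Kim, k1, 38, 15, 17), (Kim, k1, 38, 15, 31)}
Projecting to sid, region (11 duplicate(s) eliminated): {(16, hr), (17, k1), (31, k1)}

{(16, hr), (17, k1), (31, k1)}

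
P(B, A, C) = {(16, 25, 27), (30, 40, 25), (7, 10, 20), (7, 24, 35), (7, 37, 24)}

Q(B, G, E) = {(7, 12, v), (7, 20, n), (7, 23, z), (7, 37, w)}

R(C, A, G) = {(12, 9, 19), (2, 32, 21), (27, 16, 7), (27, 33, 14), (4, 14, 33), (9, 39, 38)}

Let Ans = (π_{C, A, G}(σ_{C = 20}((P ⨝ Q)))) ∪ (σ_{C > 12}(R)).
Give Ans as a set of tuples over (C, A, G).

P ⋈ Q (natural join on B): {(7, 10, 20, 12, v), (7, 10, 20, 20, n), (7, 10, 20, 23, z), (7, 10, 20, 37, w), (7, 24, 35, 12, v), (7, 24, 35, 20, n), (7, 24, 35, 23, z), (7, 24, 35, 37, w), (7, 37, 24, 12, v), (7, 37, 24, 20, n), (7, 37, 24, 23, z), (7, 37, 24, 37, w)}
σ[C = 20]: keep tuples satisfying C = 20 → {(7, 10, 20, 12, v), (7, 10, 20, 20, n), (7, 10, 20, 23, z), (7, 10, 20, 37, w)}
π[C, A, G]: project onto (C, A, G) → {(20, 10, 12), (20, 10, 20), (20, 10, 23), (20, 10, 37)}
σ[C > 12]: keep tuples satisfying C > 12 → {(27, 16, 7), (27, 33, 14)}
Taking the union: {(20, 10, 12), (20, 10, 20), (20, 10, 23), (20, 10, 37), (27, 16, 7), (27, 33, 14)}

{(20, 10, 12), (20, 10, 20), (20, 10, 23), (20, 10, 37), (27, 16, 7), (27, 33, 14)}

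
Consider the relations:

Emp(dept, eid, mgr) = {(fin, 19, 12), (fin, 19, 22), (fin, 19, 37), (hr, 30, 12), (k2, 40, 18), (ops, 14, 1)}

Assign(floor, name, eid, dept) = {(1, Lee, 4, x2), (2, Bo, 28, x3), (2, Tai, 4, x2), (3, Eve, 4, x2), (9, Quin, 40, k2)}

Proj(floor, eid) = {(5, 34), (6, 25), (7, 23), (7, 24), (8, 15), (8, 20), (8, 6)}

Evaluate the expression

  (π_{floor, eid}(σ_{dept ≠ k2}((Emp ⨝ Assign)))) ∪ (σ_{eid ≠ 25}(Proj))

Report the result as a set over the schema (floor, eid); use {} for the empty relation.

Emp ⋈ Assign (natural join on dept, eid): {(k2, 40, 18, 9, Quin)}
Filtering on dept ≠ k2 leaves {}.
Keep only column(s) floor, eid: {}
Filtering on eid ≠ 25 leaves {(5, 34), (7, 23), (7, 24), (8, 15), (8, 20), (8, 6)}.
Union: {} with {(5, 34), (7, 23), (7, 24), (8, 15), (8, 20), (8, 6)} → {(5, 34), (7, 23), (7, 24), (8, 15), (8, 20), (8, 6)}

{(5, 34), (7, 23), (7, 24), (8, 15), (8, 20), (8, 6)}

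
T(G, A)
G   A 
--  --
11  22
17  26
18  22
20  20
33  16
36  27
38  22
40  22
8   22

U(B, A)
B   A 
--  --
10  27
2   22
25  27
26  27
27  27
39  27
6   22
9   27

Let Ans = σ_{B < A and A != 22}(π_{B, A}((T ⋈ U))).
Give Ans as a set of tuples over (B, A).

{(10, 27), (25, 27), (26, 27), (9, 27)}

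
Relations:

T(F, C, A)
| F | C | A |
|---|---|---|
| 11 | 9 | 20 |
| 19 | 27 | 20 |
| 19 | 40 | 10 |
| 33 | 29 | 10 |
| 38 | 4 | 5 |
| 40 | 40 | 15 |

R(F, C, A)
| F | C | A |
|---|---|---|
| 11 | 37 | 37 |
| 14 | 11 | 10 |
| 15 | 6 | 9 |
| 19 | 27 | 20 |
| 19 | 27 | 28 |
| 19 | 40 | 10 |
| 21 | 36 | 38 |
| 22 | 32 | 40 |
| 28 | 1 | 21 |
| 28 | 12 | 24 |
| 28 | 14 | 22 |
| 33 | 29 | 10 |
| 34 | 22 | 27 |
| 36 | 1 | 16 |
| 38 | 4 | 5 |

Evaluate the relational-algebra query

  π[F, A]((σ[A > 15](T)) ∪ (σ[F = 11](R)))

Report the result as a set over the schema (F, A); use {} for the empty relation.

Apply σ_{A > 15}; surviving tuples: {(11, 9, 20), (19, 27, 20)}
Apply σ_{F = 11}; surviving tuples: {(11, 37, 37)}
Union: {(11, 9, 20), (19, 27, 20)} with {(11, 37, 37)} → {(11, 37, 37), (11, 9, 20), (19, 27, 20)}
Keep only column(s) F, A: {(11, 20), (11, 37), (19, 20)}

{(11, 20), (11, 37), (19, 20)}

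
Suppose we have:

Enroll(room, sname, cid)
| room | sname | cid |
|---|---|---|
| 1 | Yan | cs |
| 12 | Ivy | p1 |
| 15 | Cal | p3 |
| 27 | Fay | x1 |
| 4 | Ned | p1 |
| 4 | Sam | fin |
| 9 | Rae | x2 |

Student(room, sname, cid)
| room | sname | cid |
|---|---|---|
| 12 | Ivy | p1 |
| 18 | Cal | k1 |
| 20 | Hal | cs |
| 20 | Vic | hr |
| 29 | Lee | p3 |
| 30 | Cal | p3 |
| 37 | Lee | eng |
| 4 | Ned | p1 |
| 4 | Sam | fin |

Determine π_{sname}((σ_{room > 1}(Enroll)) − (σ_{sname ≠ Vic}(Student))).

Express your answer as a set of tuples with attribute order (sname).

Selection room > 1: {(12, Ivy, p1), (15, Cal, p3), (27, Fay, x1), (4, Ned, p1), (4, Sam, fin), (9, Rae, x2)}
Selection sname ≠ Vic: {(12, Ivy, p1), (18, Cal, k1), (20, Hal, cs), (29, Lee, p3), (30, Cal, p3), (37, Lee, eng), (4, Ned, p1), (4, Sam, fin)}
Taking the difference: {(15, Cal, p3), (27, Fay, x1), (9, Rae, x2)}
Projecting to sname: {Cal, Fay, Rae}

{Cal, Fay, Rae}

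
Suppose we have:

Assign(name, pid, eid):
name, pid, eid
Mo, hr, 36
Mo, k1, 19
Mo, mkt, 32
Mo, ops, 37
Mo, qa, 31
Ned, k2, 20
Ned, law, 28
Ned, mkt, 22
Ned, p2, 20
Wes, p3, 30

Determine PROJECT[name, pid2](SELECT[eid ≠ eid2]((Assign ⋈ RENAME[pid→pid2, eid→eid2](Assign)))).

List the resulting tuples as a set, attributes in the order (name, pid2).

ρ[pid→pid2, eid→eid2]: schema becomes (name, pid2, eid2); tuples unchanged.
Joining Assign and RENAME[pid→pid2, eid→eid2](Assign) on name yields {(Mo, hr, 36, hr, 36), (Mo, hr, 36, k1, 19), (Mo, hr, 36, mkt, 32), (Mo, hr, 36, ops, 37), (Mo, hr, 36, qa, 31), (Mo, k1, 19, hr, 36), (Mo, k1, 19, k1, 19), (Mo, k1, 19, mkt, 32), (Mo, k1, 19, ops, 37), (Mo, k1, 19, qa, 31), (Mo, mkt, 32, hr, 36), (Mo, mkt, 32, k1, 19), (Mo, mkt, 32, mkt, 32), (Mo, mkt, 32, ops, 37), (Mo, mkt, 32, qa, 31), (Mo, ops, 37, hr, 36), (Mo, ops, 37, k1, 19), (Mo, ops, 37, mkt, 32), (Mo, ops, 37, ops, 37), (Mo, ops, 37, qa, 31), (Mo, qa, 31, hr, 36), (Mo, qa, 31, k1, 19), (Mo, qa, 31, mkt, 32), (Mo, qa, 31, ops, 37), (Mo, qa, 31, qa, 31), (Ned, k2, 20, k2, 20), (Ned, k2, 20, law, 28), (Ned, k2, 20, mkt, 22), (Ned, k2, 20, p2, 20), (Ned, law, 28, k2, 20), (Ned, law, 28, law, 28), (Ned, law, 28, mkt, 22), (Ned, law, 28, p2, 20), (Ned, mkt, 22, k2, 20), (Ned, mkt, 22, law, 28), (Ned, mkt, 22, mkt, 22), (Ned, mkt, 22, p2, 20), (Ned, p2, 20, k2, 20), (Ned, p2, 20, law, 28), (Ned, p2, 20, mkt, 22), (Ned, p2, 20, p2, 20), (Wes, p3, 30, p3, 30)}.
σ[eid ≠ eid2]: keep tuples satisfying eid ≠ eid2 → {(Mo, hr, 36, k1, 19), (Mo, hr, 36, mkt, 32), (Mo, hr, 36, ops, 37), (Mo, hr, 36, qa, 31), (Mo, k1, 19, hr, 36), (Mo, k1, 19, mkt, 32), (Mo, k1, 19, ops, 37), (Mo, k1, 19, qa, 31), (Mo, mkt, 32, hr, 36), (Mo, mkt, 32, k1, 19), (Mo, mkt, 32, ops, 37), (Mo, mkt, 32, qa, 31), (Mo, ops, 37, hr, 36), (Mo, ops, 37, k1, 19), (Mo, ops, 37, mkt, 32), (Mo, ops, 37, qa, 31), (Mo, qa, 31, hr, 36), (Mo, qa, 31, k1, 19), (Mo, qa, 31, mkt, 32), (Mo, qa, 31, ops, 37), (Ned, k2, 20, law, 28), (Ned, k2, 20, mkt, 22), (Ned, law, 28, k2, 20), (Ned, law, 28, mkt, 22), (Ned, law, 28, p2, 20), (Ned, mkt, 22, k2, 20), (Ned, mkt, 22, law, 28), (Ned, mkt, 22, p2, 20), (Ned, p2, 20, law, 28), (Ned, p2, 20, mkt, 22)}
Projecting to name, pid2 (21 duplicate(s) eliminated): {(Mo, hr), (Mo, k1), (Mo, mkt), (Mo, ops), (Mo, qa), (Ned, k2), (Ned, law), (Ned, mkt), (Ned, p2)}

{(Mo, hr), (Mo, k1), (Mo, mkt), (Mo, ops), (Mo, qa), (Ned, k2), (Ned, law), (Ned, mkt), (Ned, p2)}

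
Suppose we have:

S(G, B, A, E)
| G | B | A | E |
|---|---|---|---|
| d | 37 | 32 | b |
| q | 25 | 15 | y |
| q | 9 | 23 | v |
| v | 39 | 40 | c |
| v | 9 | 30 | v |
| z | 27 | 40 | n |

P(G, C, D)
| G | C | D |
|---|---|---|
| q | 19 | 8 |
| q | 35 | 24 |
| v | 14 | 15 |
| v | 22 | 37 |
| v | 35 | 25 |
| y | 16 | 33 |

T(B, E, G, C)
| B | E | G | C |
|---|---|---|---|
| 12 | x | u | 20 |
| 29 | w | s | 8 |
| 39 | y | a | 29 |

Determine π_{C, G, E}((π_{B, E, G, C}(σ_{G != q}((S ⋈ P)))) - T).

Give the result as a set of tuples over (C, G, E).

S ⋈ P (natural join on G): {(q, 25, 15, y, 19, 8), (q, 25, 15, y, 35, 24), (q, 9, 23, v, 19, 8), (q, 9, 23, v, 35, 24), (v, 39, 40, c, 14, 15), (v, 39, 40, c, 22, 37), (v, 39, 40, c, 35, 25), (v, 9, 30, v, 14, 15), (v, 9, 30, v, 22, 37), (v, 9, 30, v, 35, 25)}
Selection G != q: {(v, 39, 40, c, 14, 15), (v, 39, 40, c, 22, 37), (v, 39, 40, c, 35, 25), (v, 9, 30, v, 14, 15), (v, 9, 30, v, 22, 37), (v, 9, 30, v, 35, 25)}
Keep only column(s) B, E, G, C: {(39, c, v, 14), (39, c, v, 22), (39, c, v, 35), (9, v, v, 14), (9, v, v, 22), (9, v, v, 35)}
Taking the difference: {(39, c, v, 14), (39, c, v, 22), (39, c, v, 35), (9, v, v, 14), (9, v, v, 22), (9, v, v, 35)}
Keep only column(s) C, G, E: {(14, v, c), (14, v, v), (22, v, c), (22, v, v), (35, v, c), (35, v, v)}

{(14, v, c), (14, v, v), (22, v, c), (22, v, v), (35, v, c), (35, v, v)}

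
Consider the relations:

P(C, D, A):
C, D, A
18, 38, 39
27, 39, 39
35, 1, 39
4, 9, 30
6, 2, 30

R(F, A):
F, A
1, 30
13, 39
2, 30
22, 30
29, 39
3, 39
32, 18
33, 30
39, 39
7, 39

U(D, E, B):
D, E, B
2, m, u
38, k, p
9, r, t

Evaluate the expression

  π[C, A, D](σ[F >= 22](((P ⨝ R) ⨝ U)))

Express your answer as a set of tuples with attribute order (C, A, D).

{(18, 39, 38), (4, 30, 9), (6, 30, 2)}

P ⋈ R (natural join on A): {(18, 38, 39, 13), (18, 38, 39, 29), (18, 38, 39, 3), (18, 38, 39, 39), (18, 38, 39, 7), (27, 39, 39, 13), (27, 39, 39, 29), (27, 39, 39, 3), (27, 39, 39, 39), (27, 39, 39, 7), (35, 1, 39, 13), (35, 1, 39, 29), (35, 1, 39, 3), (35, 1, 39, 39), (35, 1, 39, 7), (4, 9, 30, 1), (4, 9, 30, 2), (4, 9, 30, 22), (4, 9, 30, 33), (6, 2, 30, 1), (6, 2, 30, 2), (6, 2, 30, 22), (6, 2, 30, 33)}
(P ⨝ R) ⋈ U (natural join on D): {(18, 38, 39, 13, k, p), (18, 38, 39, 29, k, p), (18, 38, 39, 3, k, p), (18, 38, 39, 39, k, p), (18, 38, 39, 7, k, p), (4, 9, 30, 1, r, t), (4, 9, 30, 2, r, t), (4, 9, 30, 22, r, t), (4, 9, 30, 33, r, t), (6, 2, 30, 1, m, u), (6, 2, 30, 2, m, u), (6, 2, 30, 22, m, u), (6, 2, 30, 33, m, u)}
Apply σ_{F >= 22}; surviving tuples: {(18, 38, 39, 29, k, p), (18, 38, 39, 39, k, p), (4, 9, 30, 22, r, t), (4, 9, 30, 33, r, t), (6, 2, 30, 22, m, u), (6, 2, 30, 33, m, u)}
Keep only column(s) C, A, D (3 duplicate(s) eliminated): {(18, 39, 38), (4, 30, 9), (6, 30, 2)}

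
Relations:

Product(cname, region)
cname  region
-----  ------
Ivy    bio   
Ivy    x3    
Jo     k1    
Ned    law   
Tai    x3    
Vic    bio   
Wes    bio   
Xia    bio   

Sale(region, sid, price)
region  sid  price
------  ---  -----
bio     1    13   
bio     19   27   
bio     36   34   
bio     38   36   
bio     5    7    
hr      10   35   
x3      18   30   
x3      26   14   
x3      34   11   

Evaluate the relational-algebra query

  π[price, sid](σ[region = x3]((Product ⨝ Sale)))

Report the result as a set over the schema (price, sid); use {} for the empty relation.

Product ⋈ Sale (natural join on region): {(Ivy, bio, 1, 13), (Ivy, bio, 19, 27), (Ivy, bio, 36, 34), (Ivy, bio, 38, 36), (Ivy, bio, 5, 7), (Ivy, x3, 18, 30), (Ivy, x3, 26, 14), (Ivy, x3, 34, 11), (Tai, x3, 18, 30), (Tai, x3, 26, 14), (Tai, x3, 34, 11), (Vic, bio, 1, 13), (Vic, bio, 19, 27), (Vic, bio, 36, 34), (Vic, bio, 38, 36), (Vic, bio, 5, 7), (Wes, bio, 1, 13), (Wes, bio, 19, 27), (Wes, bio, 36, 34), (Wes, bio, 38, 36), (Wes, bio, 5, 7), (Xia, bio, 1, 13), (Xia, bio, 19, 27), (Xia, bio, 36, 34), (Xia, bio, 38, 36), (Xia, bio, 5, 7)}
Filtering on region = x3 leaves {(Ivy, x3, 18, 30), (Ivy, x3, 26, 14), (Ivy, x3, 34, 11), (Tai, x3, 18, 30), (Tai, x3, 26, 14), (Tai, x3, 34, 11)}.
Projecting to price, sid (3 duplicate(s) eliminated): {(11, 34), (14, 26), (30, 18)}

{(11, 34), (14, 26), (30, 18)}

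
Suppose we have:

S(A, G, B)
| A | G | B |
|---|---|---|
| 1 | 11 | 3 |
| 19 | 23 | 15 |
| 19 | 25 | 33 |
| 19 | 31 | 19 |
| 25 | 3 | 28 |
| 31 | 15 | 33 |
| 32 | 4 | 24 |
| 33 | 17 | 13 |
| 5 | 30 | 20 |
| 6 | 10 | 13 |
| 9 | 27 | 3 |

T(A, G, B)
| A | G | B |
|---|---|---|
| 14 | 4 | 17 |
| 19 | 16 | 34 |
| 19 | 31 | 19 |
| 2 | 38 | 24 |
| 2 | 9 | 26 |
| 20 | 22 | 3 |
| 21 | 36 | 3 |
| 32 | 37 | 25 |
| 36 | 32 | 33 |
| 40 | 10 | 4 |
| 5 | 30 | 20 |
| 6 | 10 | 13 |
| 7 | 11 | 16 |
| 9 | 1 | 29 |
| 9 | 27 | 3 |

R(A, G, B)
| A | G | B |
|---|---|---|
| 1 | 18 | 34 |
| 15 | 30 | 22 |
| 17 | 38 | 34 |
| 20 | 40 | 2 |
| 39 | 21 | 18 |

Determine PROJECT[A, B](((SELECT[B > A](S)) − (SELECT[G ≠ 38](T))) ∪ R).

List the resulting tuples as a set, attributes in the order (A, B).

{(1, 3), (1, 34), (15, 22), (17, 34), (19, 33), (20, 2), (25, 28), (31, 33), (39, 18)}

Filtering on B > A leaves {(1, 11, 3), (19, 25, 33), (25, 3, 28), (31, 15, 33), (5, 30, 20), (6, 10, 13)}.
Filtering on G ≠ 38 leaves {(14, 4, 17), (19, 16, 34), (19, 31, 19), (2, 9, 26), (20, 22, 3), (21, 36, 3), (32, 37, 25), (36, 32, 33), (40, 10, 4), (5, 30, 20), (6, 10, 13), (7, 11, 16), (9, 1, 29), (9, 27, 3)}.
Difference: {(1, 11, 3), (19, 25, 33), (25, 3, 28), (31, 15, 33), (5, 30, 20), (6, 10, 13)} with {(14, 4, 17), (19, 16, 34), (19, 31, 19), (2, 9, 26), (20, 22, 3), (21, 36, 3), (32, 37, 25), (36, 32, 33), (40, 10, 4), (5, 30, 20), (6, 10, 13), (7, 11, 16), (9, 1, 29), (9, 27, 3)} → {(1, 11, 3), (19, 25, 33), (25, 3, 28), (31, 15, 33)}
Union: {(1, 11, 3), (19, 25, 33), (25, 3, 28), (31, 15, 33)} with {(1, 18, 34), (15, 30, 22), (17, 38, 34), (20, 40, 2), (39, 21, 18)} → {(1, 11, 3), (1, 18, 34), (15, 30, 22), (17, 38, 34), (19, 25, 33), (20, 40, 2), (25, 3, 28), (31, 15, 33), (39, 21, 18)}
π[A, B]: project onto (A, B) → {(1, 3), (1, 34), (15, 22), (17, 34), (19, 33), (20, 2), (25, 28), (31, 33), (39, 18)}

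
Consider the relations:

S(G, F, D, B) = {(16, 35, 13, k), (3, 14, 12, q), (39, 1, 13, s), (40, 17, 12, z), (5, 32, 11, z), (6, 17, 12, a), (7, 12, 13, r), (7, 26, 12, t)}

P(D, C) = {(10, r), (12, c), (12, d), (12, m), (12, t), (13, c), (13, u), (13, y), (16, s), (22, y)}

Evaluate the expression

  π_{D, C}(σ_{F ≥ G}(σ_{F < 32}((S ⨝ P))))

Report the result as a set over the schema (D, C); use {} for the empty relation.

{(12, c), (12, d), (12, m), (12, t), (13, c), (13, u), (13, y)}

Joining S and P on D yields {(16, 35, 13, k, c), (16, 35, 13, k, u), (16, 35, 13, k, y), (3, 14, 12, q, c), (3, 14, 12, q, d), (3, 14, 12, q, m), (3, 14, 12, q, t), (39, 1, 13, s, c), (39, 1, 13, s, u), (39, 1, 13, s, y), (40, 17, 12, z, c), (40, 17, 12, z, d), (40, 17, 12, z, m), (40, 17, 12, z, t), (6, 17, 12, a, c), (6, 17, 12, a, d), (6, 17, 12, a, m), (6, 17, 12, a, t), (7, 12, 13, r, c), (7, 12, 13, r, u), (7, 12, 13, r, y), (7, 26, 12, t, c), (7, 26, 12, t, d), (7, 26, 12, t, m), (7, 26, 12, t, t)}.
Selection F < 32: {(3, 14, 12, q, c), (3, 14, 12, q, d), (3, 14, 12, q, m), (3, 14, 12, q, t), (39, 1, 13, s, c), (39, 1, 13, s, u), (39, 1, 13, s, y), (40, 17, 12, z, c), (40, 17, 12, z, d), (40, 17, 12, z, m), (40, 17, 12, z, t), (6, 17, 12, a, c), (6, 17, 12, a, d), (6, 17, 12, a, m), (6, 17, 12, a, t), (7, 12, 13, r, c), (7, 12, 13, r, u), (7, 12, 13, r, y), (7, 26, 12, t, c), (7, 26, 12, t, d), (7, 26, 12, t, m), (7, 26, 12, t, t)}
Selection F ≥ G: {(3, 14, 12, q, c), (3, 14, 12, q, d), (3, 14, 12, q, m), (3, 14, 12, q, t), (6, 17, 12, a, c), (6, 17, 12, a, d), (6, 17, 12, a, m), (6, 17, 12, a, t), (7, 12, 13, r, c), (7, 12, 13, r, u), (7, 12, 13, r, y), (7, 26, 12, t, c), (7, 26, 12, t, d), (7, 26, 12, t, m), (7, 26, 12, t, t)}
Projecting to D, C (8 duplicate(s) eliminated): {(12, c), (12, d), (12, m), (12, t), (13, c), (13, u), (13, y)}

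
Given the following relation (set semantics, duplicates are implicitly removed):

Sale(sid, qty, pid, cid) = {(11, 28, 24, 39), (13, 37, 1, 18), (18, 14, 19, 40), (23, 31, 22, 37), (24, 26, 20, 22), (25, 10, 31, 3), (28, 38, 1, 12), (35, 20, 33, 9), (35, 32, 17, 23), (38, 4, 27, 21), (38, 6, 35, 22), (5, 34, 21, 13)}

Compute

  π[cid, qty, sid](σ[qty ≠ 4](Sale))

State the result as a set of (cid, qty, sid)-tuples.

{(12, 38, 28), (13, 34, 5), (18, 37, 13), (22, 26, 24), (22, 6, 38), (23, 32, 35), (3, 10, 25), (37, 31, 23), (39, 28, 11), (40, 14, 18), (9, 20, 35)}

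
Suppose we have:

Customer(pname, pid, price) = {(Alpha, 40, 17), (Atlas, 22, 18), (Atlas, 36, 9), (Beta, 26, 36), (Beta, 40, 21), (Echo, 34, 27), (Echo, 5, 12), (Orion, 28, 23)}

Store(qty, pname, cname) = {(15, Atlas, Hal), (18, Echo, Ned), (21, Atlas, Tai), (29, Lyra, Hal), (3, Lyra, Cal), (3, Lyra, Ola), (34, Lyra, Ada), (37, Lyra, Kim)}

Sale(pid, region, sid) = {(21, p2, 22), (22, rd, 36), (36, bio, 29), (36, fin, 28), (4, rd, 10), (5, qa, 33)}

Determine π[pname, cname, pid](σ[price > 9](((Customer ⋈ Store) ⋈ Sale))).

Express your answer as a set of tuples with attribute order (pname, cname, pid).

{(Atlas, Hal, 22), (Atlas, Tai, 22), (Echo, Ned, 5)}

Customer ⋈ Store (natural join on pname): {(Atlas, 22, 18, 15, Hal), (Atlas, 22, 18, 21, Tai), (Atlas, 36, 9, 15, Hal), (Atlas, 36, 9, 21, Tai), (Echo, 34, 27, 18, Ned), (Echo, 5, 12, 18, Ned)}
(Customer ⋈ Store) ⋈ Sale (natural join on pid): {(Atlas, 22, 18, 15, Hal, rd, 36), (Atlas, 22, 18, 21, Tai, rd, 36), (Atlas, 36, 9, 15, Hal, bio, 29), (Atlas, 36, 9, 15, Hal, fin, 28), (Atlas, 36, 9, 21, Tai, bio, 29), (Atlas, 36, 9, 21, Tai, fin, 28), (Echo, 5, 12, 18, Ned, qa, 33)}
Apply σ_{price > 9}; surviving tuples: {(Atlas, 22, 18, 15, Hal, rd, 36), (Atlas, 22, 18, 21, Tai, rd, 36), (Echo, 5, 12, 18, Ned, qa, 33)}
Keep only column(s) pname, cname, pid: {(Atlas, Hal, 22), (Atlas, Tai, 22), (Echo, Ned, 5)}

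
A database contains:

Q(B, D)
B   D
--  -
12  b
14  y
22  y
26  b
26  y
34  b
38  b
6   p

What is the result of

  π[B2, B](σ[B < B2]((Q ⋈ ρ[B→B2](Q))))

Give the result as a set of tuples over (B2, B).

{(22, 14), (26, 12), (26, 14), (26, 22), (34, 12), (34, 26), (38, 12), (38, 26), (38, 34)}

ρ[B→B2]: schema becomes (B2, D); tuples unchanged.
Joining Q and ρ[B→B2](Q) on D yields {(12, b, 12), (12, b, 26), (12, b, 34), (12, b, 38), (14, y, 14), (14, y, 22), (14, y, 26), (22, y, 14), (22, y, 22), (22, y, 26), (26, b, 12), (26, b, 26), (26, b, 34), (26, b, 38), (26, y, 14), (26, y, 22), (26, y, 26), (34, b, 12), (34, b, 26), (34, b, 34), (34, b, 38), (38, b, 12), (38, b, 26), (38, b, 34), (38, b, 38), (6, p, 6)}.
Apply σ_{B < B2}; surviving tuples: {(12, b, 26), (12, b, 34), (12, b, 38), (14, y, 22), (14, y, 26), (22, y, 26), (26, b, 34), (26, b, 38), (34, b, 38)}
Projecting to B2, B: {(22, 14), (26, 12), (26, 14), (26, 22), (34, 12), (34, 26), (38, 12), (38, 26), (38, 34)}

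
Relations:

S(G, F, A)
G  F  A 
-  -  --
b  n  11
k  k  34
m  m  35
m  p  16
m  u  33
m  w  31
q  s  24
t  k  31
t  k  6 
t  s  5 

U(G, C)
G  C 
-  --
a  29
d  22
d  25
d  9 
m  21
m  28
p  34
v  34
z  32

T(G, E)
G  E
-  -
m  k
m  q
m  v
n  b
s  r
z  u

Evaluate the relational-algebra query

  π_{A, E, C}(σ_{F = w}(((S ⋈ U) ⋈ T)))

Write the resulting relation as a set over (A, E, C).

{(31, k, 21), (31, k, 28), (31, q, 21), (31, q, 28), (31, v, 21), (31, v, 28)}

S ⋈ U (natural join on G): {(m, m, 35, 21), (m, m, 35, 28), (m, p, 16, 21), (m, p, 16, 28), (m, u, 33, 21), (m, u, 33, 28), (m, w, 31, 21), (m, w, 31, 28)}
(S ⋈ U) ⋈ T (natural join on G): {(m, m, 35, 21, k), (m, m, 35, 21, q), (m, m, 35, 21, v), (m, m, 35, 28, k), (m, m, 35, 28, q), (m, m, 35, 28, v), (m, p, 16, 21, k), (m, p, 16, 21, q), (m, p, 16, 21, v), (m, p, 16, 28, k), (m, p, 16, 28, q), (m, p, 16, 28, v), (m, u, 33, 21, k), (m, u, 33, 21, q), (m, u, 33, 21, v), (m, u, 33, 28, k), (m, u, 33, 28, q), (m, u, 33, 28, v), (m, w, 31, 21, k), (m, w, 31, 21, q), (m, w, 31, 21, v), (m, w, 31, 28, k), (m, w, 31, 28, q), (m, w, 31, 28, v)}
Selection F = w: {(m, w, 31, 21, k), (m, w, 31, 21, q), (m, w, 31, 21, v), (m, w, 31, 28, k), (m, w, 31, 28, q), (m, w, 31, 28, v)}
Keep only column(s) A, E, C: {(31, k, 21), (31, k, 28), (31, q, 21), (31, q, 28), (31, v, 21), (31, v, 28)}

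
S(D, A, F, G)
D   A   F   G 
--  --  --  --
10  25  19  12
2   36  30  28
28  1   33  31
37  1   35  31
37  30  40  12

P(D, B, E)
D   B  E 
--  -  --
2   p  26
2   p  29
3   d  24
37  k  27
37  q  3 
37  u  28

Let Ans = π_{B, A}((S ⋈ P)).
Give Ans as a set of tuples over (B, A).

{(k, 1), (k, 30), (p, 36), (q, 1), (q, 30), (u, 1), (u, 30)}

Joining S and P on D yields {(2, 36, 30, 28, p, 26), (2, 36, 30, 28, p, 29), (37, 1, 35, 31, k, 27), (37, 1, 35, 31, q, 3), (37, 1, 35, 31, u, 28), (37, 30, 40, 12, k, 27), (37, 30, 40, 12, q, 3), (37, 30, 40, 12, u, 28)}.
Keep only column(s) B, A (1 duplicate(s) eliminated): {(k, 1), (k, 30), (p, 36), (q, 1), (q, 30), (u, 1), (u, 30)}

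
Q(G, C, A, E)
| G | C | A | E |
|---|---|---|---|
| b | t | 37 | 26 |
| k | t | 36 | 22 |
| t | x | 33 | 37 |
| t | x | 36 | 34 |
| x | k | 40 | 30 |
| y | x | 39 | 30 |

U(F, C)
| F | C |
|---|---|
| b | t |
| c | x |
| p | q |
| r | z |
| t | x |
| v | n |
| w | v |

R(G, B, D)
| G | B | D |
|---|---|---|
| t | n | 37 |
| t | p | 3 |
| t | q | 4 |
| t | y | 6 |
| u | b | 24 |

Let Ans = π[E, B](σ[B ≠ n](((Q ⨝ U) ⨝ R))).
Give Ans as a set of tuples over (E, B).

{(34, p), (34, q), (34, y), (37, p), (37, q), (37, y)}

Joining Q and U on C yields {(b, t, 37, 26, b), (k, t, 36, 22, b), (t, x, 33, 37, c), (t, x, 33, 37, t), (t, x, 36, 34, c), (t, x, 36, 34, t), (y, x, 39, 30, c), (y, x, 39, 30, t)}.
Joining (Q ⨝ U) and R on G yields {(t, x, 33, 37, c, n, 37), (t, x, 33, 37, c, p, 3), (t, x, 33, 37, c, q, 4), (t, x, 33, 37, c, y, 6), (t, x, 33, 37, t, n, 37), (t, x, 33, 37, t, p, 3), (t, x, 33, 37, t, q, 4), (t, x, 33, 37, t, y, 6), (t, x, 36, 34, c, n, 37), (t, x, 36, 34, c, p, 3), (t, x, 36, 34, c, q, 4), (t, x, 36, 34, c, y, 6), (t, x, 36, 34, t, n, 37), (t, x, 36, 34, t, p, 3), (t, x, 36, 34, t, q, 4), (t, x, 36, 34, t, y, 6)}.
Selection B ≠ n: {(t, x, 33, 37, c, p, 3), (t, x, 33, 37, c, q, 4), (t, x, 33, 37, c, y, 6), (t, x, 33, 37, t, p, 3), (t, x, 33, 37, t, q, 4), (t, x, 33, 37, t, y, 6), (t, x, 36, 34, c, p, 3), (t, x, 36, 34, c, q, 4), (t, x, 36, 34, c, y, 6), (t, x, 36, 34, t, p, 3), (t, x, 36, 34, t, q, 4), (t, x, 36, 34, t, y, 6)}
Projecting to E, B (6 duplicate(s) eliminated): {(34, p), (34, q), (34, y), (37, p), (37, q), (37, y)}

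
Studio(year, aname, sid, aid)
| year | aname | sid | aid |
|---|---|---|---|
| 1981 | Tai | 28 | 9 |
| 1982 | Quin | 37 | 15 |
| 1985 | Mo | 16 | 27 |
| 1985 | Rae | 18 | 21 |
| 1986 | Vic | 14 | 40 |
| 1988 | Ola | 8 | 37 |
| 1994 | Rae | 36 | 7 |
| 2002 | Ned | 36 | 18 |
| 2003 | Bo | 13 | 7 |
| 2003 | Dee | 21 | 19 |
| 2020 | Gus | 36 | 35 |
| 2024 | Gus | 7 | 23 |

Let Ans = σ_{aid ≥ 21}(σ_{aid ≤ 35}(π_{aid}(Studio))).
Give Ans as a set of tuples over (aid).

{21, 23, 27, 35}

π_{aid} gives {15, 18, 19, 21, 23, 27, 35, 37, 40, 7, 9} (1 duplicate(s) eliminated).
Filtering on aid ≤ 35 leaves {15, 18, 19, 21, 23, 27, 35, 7, 9}.
Filtering on aid ≥ 21 leaves {21, 23, 27, 35}.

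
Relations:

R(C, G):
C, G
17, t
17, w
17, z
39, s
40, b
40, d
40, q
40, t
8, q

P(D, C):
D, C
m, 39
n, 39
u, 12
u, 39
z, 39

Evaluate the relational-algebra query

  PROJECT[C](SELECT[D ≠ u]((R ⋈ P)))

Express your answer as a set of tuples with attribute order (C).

Natural join on C: {(39, s, m), (39, s, n), (39, s, u), (39, s, z)}
Filtering on D ≠ u leaves {(39, s, m), (39, s, n), (39, s, z)}.
π[C]: project onto (C) (2 duplicate(s) eliminated) → {39}

{39}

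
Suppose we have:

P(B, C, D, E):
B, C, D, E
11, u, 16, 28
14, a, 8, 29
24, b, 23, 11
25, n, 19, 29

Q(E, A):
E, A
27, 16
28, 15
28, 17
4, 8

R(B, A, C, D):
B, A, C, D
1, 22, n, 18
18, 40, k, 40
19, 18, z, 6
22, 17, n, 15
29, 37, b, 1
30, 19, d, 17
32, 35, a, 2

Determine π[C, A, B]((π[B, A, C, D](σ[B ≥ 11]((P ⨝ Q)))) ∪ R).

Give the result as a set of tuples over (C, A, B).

Joining P and Q on E yields {(11, u, 16, 28, 15), (11, u, 16, 28, 17)}.
Filtering on B ≥ 11 leaves {(11, u, 16, 28, 15), (11, u, 16, 28, 17)}.
π[B, A, C, D]: project onto (B, A, C, D) → {(11, 15, u, 16), (11, 17, u, 16)}
Union: {(11, 15, u, 16), (11, 17, u, 16)} with {(1, 22, n, 18), (18, 40, k, 40), (19, 18, z, 6), (22, 17, n, 15), (29, 37, b, 1), (30, 19, d, 17), (32, 35, a, 2)} → {(1, 22, n, 18), (11, 15, u, 16), (11, 17, u, 16), (18, 40, k, 40), (19, 18, z, 6), (22, 17, n, 15), (29, 37, b, 1), (30, 19, d, 17), (32, 35, a, 2)}
π[C, A, B]: project onto (C, A, B) → {(a, 35, 32), (b, 37, 29), (d, 19, 30), (k, 40, 18), (n, 17, 22), (n, 22, 1), (u, 15, 11), (u, 17, 11), (z, 18, 19)}

{(a, 35, 32), (b, 37, 29), (d, 19, 30), (k, 40, 18), (n, 17, 22), (n, 22, 1), (u, 15, 11), (u, 17, 11), (z, 18, 19)}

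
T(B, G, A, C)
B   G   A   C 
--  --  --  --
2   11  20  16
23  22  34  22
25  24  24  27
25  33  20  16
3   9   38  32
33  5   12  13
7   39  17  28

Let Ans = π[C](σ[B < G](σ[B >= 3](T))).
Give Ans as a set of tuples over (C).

{16, 28, 32}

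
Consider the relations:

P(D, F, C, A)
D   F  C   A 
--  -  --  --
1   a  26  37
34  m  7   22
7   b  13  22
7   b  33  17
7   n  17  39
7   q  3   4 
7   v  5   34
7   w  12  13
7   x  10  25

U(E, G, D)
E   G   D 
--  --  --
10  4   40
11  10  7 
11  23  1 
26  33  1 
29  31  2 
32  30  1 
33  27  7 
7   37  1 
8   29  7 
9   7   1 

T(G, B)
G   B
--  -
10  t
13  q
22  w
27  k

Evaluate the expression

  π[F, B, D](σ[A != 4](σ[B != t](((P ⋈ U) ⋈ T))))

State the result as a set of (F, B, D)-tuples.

Joining P and U on D yields {(1, a, 26, 37, 11, 23), (1, a, 26, 37, 26, 33), (1, a, 26, 37, 32, 30), (1, a, 26, 37, 7, 37), (1, a, 26, 37, 9, 7), (7, b, 13, 22, 11, 10), (7, b, 13, 22, 33, 27), (7, b, 13, 22, 8, 29), (7, b, 33, 17, 11, 10), (7, b, 33, 17, 33, 27), (7, b, 33, 17, 8, 29), (7, n, 17, 39, 11, 10), (7, n, 17, 39, 33, 27), (7, n, 17, 39, 8, 29), (7, q, 3, 4, 11, 10), (7, q, 3, 4, 33, 27), (7, q, 3, 4, 8, 29), (7, v, 5, 34, 11, 10), (7, v, 5, 34, 33, 27), (7, v, 5, 34, 8, 29), (7, w, 12, 13, 11, 10), (7, w, 12, 13, 33, 27), (7, w, 12, 13, 8, 29), (7, x, 10, 25, 11, 10), (7, x, 10, 25, 33, 27), (7, x, 10, 25, 8, 29)}.
Joining (P ⋈ U) and T on G yields {(7, b, 13, 22, 11, 10, t), (7, b, 13, 22, 33, 27, k), (7, b, 33, 17, 11, 10, t), (7, b, 33, 17, 33, 27, k), (7, n, 17, 39, 11, 10, t), (7, n, 17, 39, 33, 27, k), (7, q, 3, 4, 11, 10, t), (7, q, 3, 4, 33, 27, k), (7, v, 5, 34, 11, 10, t), (7, v, 5, 34, 33, 27, k), (7, w, 12, 13, 11, 10, t), (7, w, 12, 13, 33, 27, k), (7, x, 10, 25, 11, 10, t), (7, x, 10, 25, 33, 27, k)}.
Selection B != t: {(7, b, 13, 22, 33, 27, k), (7, b, 33, 17, 33, 27, k), (7, n, 17, 39, 33, 27, k), (7, q, 3, 4, 33, 27, k), (7, v, 5, 34, 33, 27, k), (7, w, 12, 13, 33, 27, k), (7, x, 10, 25, 33, 27, k)}
Selection A != 4: {(7, b, 13, 22, 33, 27, k), (7, b, 33, 17, 33, 27, k), (7, n, 17, 39, 33, 27, k), (7, v, 5, 34, 33, 27, k), (7, w, 12, 13, 33, 27, k), (7, x, 10, 25, 33, 27, k)}
Keep only column(s) F, B, D (1 duplicate(s) eliminated): {(b, k, 7), (n, k, 7), (v, k, 7), (w, k, 7), (x, k, 7)}

{(b, k, 7), (n, k, 7), (v, k, 7), (w, k, 7), (x, k, 7)}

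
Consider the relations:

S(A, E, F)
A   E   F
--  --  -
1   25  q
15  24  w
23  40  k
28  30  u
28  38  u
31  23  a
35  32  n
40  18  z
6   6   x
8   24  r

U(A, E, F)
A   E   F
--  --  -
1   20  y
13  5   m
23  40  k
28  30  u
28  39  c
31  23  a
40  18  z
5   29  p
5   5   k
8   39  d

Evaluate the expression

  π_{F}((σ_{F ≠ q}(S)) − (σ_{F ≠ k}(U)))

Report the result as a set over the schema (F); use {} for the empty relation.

{k, n, r, u, w, x}

Selection F ≠ q: {(15, 24, w), (23, 40, k), (28, 30, u), (28, 38, u), (31, 23, a), (35, 32, n), (40, 18, z), (6, 6, x), (8, 24, r)}
Selection F ≠ k: {(1, 20, y), (13, 5, m), (28, 30, u), (28, 39, c), (31, 23, a), (40, 18, z), (5, 29, p), (8, 39, d)}
Taking the difference: {(15, 24, w), (23, 40, k), (28, 38, u), (35, 32, n), (6, 6, x), (8, 24, r)}
Keep only column(s) F: {k, n, r, u, w, x}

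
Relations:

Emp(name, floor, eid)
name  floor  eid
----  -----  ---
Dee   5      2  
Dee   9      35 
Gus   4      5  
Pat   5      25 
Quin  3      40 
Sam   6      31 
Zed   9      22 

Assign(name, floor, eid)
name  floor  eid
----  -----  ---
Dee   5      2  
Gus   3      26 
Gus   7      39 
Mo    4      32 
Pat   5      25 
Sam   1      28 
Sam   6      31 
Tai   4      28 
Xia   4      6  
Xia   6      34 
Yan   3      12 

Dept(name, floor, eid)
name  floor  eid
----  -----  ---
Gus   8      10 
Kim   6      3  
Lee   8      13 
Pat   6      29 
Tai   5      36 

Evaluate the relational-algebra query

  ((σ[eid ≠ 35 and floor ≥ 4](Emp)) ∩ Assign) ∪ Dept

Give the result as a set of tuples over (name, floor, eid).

Selection eid ≠ 35 and floor ≥ 4: {(Dee, 5, 2), (Gus, 4, 5), (Pat, 5, 25), (Sam, 6, 31), (Zed, 9, 22)}
Taking the intersection: {(Dee, 5, 2), (Pat, 5, 25), (Sam, 6, 31)}
Taking the union: {(Dee, 5, 2), (Gus, 8, 10), (Kim, 6, 3), (Lee, 8, 13), (Pat, 5, 25), (Pat, 6, 29), (Sam, 6, 31), (Tai, 5, 36)}

{(Dee, 5, 2), (Gus, 8, 10), (Kim, 6, 3), (Lee, 8, 13), (Pat, 5, 25), (Pat, 6, 29), (Sam, 6, 31), (Tai, 5, 36)}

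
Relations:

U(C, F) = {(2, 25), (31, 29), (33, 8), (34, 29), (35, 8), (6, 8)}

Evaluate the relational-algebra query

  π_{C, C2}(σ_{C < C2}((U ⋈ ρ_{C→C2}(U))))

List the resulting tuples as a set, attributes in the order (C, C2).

{(31, 34), (33, 35), (6, 33), (6, 35)}

ρ[C→C2]: schema becomes (C2, F); tuples unchanged.
Natural join on F: {(2, 25, 2), (31, 29, 31), (31, 29, 34), (33, 8, 33), (33, 8, 35), (33, 8, 6), (34, 29, 31), (34, 29, 34), (35, 8, 33), (35, 8, 35), (35, 8, 6), (6, 8, 33), (6, 8, 35), (6, 8, 6)}
σ[C < C2]: keep tuples satisfying C < C2 → {(31, 29, 34), (33, 8, 35), (6, 8, 33), (6, 8, 35)}
Keep only column(s) C, C2: {(31, 34), (33, 35), (6, 33), (6, 35)}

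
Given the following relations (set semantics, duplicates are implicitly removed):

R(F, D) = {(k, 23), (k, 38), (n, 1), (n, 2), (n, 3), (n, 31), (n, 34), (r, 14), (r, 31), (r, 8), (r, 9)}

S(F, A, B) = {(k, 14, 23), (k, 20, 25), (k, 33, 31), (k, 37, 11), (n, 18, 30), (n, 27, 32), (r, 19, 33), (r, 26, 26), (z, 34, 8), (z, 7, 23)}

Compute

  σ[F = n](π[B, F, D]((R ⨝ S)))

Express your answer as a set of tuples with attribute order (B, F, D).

{(30, n, 1), (30, n, 2), (30, n, 3), (30, n, 31), (30, n, 34), (32, n, 1), (32, n, 2), (32, n, 3), (32, n, 31), (32, n, 34)}

R ⋈ S (natural join on F): {(k, 23, 14, 23), (k, 23, 20, 25), (k, 23, 33, 31), (k, 23, 37, 11), (k, 38, 14, 23), (k, 38, 20, 25), (k, 38, 33, 31), (k, 38, 37, 11), (n, 1, 18, 30), (n, 1, 27, 32), (n, 2, 18, 30), (n, 2, 27, 32), (n, 3, 18, 30), (n, 3, 27, 32), (n, 31, 18, 30), (n, 31, 27, 32), (n, 34, 18, 30), (n, 34, 27, 32), (r, 14, 19, 33), (r, 14, 26, 26), (r, 31, 19, 33), (r, 31, 26, 26), (r, 8, 19, 33), (r, 8, 26, 26), (r, 9, 19, 33), (r, 9, 26, 26)}
Keep only column(s) B, F, D: {(11, k, 23), (11, k, 38), (23, k, 23), (23, k, 38), (25, k, 23), (25, k, 38), (26, r, 14), (26, r, 31), (26, r, 8), (26, r, 9), (30, n, 1), (30, n, 2), (30, n, 3), (30, n, 31), (30, n, 34), (31, k, 23), (31, k, 38), (32, n, 1), (32, n, 2), (32, n, 3), (32, n, 31), (32, n, 34), (33, r, 14), (33, r, 31), (33, r, 8), (33, r, 9)}
σ[F = n]: keep tuples satisfying F = n → {(30, n, 1), (30, n, 2), (30, n, 3), (30, n, 31), (30, n, 34), (32, n, 1), (32, n, 2), (32, n, 3), (32, n, 31), (32, n, 34)}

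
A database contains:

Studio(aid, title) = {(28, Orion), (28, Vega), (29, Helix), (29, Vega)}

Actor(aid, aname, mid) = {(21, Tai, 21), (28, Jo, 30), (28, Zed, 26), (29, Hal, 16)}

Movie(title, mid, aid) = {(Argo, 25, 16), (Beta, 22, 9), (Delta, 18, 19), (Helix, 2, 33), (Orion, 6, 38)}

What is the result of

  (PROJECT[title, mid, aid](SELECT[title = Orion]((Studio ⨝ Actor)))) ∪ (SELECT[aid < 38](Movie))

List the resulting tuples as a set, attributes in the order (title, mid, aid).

{(Argo, 25, 16), (Beta, 22, 9), (Delta, 18, 19), (Helix, 2, 33), (Orion, 26, 28), (Orion, 30, 28)}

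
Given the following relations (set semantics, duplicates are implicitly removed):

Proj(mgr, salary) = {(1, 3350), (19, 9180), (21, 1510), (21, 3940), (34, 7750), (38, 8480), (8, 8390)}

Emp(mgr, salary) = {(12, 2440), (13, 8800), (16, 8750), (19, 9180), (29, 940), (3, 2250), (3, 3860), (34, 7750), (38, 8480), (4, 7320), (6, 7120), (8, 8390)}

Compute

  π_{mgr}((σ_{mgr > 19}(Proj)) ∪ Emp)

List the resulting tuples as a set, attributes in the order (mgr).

{12, 13, 16, 19, 21, 29, 3, 34, 38, 4, 6, 8}

Filtering on mgr > 19 leaves {(21, 1510), (21, 3940), (34, 7750), (38, 8480)}.
Set union of the two operands is {(12, 2440), (13, 8800), (16, 8750), (19, 9180), (21, 1510), (21, 3940), (29, 940), (3, 2250), (3, 3860), (34, 7750), (38, 8480), (4, 7320), (6, 7120), (8, 8390)}.
π_{mgr} gives {12, 13, 16, 19, 21, 29, 3, 34, 38, 4, 6, 8} (2 duplicate(s) eliminated).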